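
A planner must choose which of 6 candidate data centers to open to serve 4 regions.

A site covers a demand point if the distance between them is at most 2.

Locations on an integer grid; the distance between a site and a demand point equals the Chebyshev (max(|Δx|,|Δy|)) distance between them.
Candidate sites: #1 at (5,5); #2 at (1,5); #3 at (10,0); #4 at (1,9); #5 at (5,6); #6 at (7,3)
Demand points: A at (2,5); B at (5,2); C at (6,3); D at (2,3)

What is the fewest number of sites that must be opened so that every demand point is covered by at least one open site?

Coverage sets (demand points within 2 of each site):
  #1: {C}
  #2: {A, D}
  #3: {}
  #4: {}
  #5: {}
  #6: {B, C}
No single site covers all 4 demand points.
But {#2, #6} covers everything, so the minimum is 2.

2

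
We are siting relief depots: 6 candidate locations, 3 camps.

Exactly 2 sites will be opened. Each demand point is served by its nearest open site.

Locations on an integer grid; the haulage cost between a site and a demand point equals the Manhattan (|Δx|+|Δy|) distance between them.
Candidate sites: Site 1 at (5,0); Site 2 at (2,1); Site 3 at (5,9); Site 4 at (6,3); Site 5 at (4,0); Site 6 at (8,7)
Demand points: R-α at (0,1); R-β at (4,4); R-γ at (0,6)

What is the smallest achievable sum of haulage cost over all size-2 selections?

12

Open {Site 2, Site 4}.
  R-α→Site 2 2, R-β→Site 4 3, R-γ→Site 2 7  ⇒ total 12.
Compare {Site 2, Site 5}: total 13.
Compare {Site 1, Site 2}: total 14.
No size-2 selection does better; minimum is 12.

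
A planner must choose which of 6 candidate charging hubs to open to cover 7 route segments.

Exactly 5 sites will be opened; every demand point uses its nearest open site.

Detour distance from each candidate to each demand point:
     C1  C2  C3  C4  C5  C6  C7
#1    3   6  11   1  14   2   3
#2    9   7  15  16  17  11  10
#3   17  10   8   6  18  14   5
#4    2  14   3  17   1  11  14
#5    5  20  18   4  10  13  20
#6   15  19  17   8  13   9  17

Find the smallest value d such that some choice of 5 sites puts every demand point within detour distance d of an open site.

Open {#1, #2, #3, #4, #5}.
  Farthest demand point is C2 at detour distance 6 (to #1); all others are ≤ 6.
With {#1, #2, #3, #4, #6} the worst case is 6.
With {#1, #2, #4, #5, #6} the worst case is 6.
No size-5 selection achieves below 6.

6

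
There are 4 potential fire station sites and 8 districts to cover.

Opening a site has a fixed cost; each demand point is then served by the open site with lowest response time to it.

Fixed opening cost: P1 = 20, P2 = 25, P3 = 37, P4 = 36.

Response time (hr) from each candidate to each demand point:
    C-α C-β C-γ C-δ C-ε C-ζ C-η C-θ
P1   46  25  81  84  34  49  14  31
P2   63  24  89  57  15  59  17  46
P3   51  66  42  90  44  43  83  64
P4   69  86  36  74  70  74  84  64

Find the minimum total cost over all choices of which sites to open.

353

Open {P1, P2, P4}: assign each demand point to its cheapest open site.
  C-α→P1 46, C-β→P2 24, C-γ→P4 36, C-δ→P2 57, C-ε→P2 15, C-ζ→P1 49, C-η→P1 14, C-θ→P1 31
  response time 272, fixed 81 → total 353.
Compare {P1, P2, P3}: response time 272 + fixed 82 = 354.
Compare {P2, P3}: response time 295 + fixed 62 = 357.
Compare {P1, P2}: response time 317 + fixed 45 = 362.
All other subsets cost ≥ 354. Minimum total cost: 353.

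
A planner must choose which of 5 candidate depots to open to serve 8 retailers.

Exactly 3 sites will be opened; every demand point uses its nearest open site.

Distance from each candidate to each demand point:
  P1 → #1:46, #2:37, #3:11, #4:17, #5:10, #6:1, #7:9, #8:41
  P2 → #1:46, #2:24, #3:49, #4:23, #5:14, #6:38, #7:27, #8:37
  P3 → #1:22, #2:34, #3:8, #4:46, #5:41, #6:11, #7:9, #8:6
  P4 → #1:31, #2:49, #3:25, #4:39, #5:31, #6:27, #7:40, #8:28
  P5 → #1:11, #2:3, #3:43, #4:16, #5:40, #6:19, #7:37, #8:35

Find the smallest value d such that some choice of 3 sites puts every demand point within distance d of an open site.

Open {P1, P3, P5}.
  Farthest demand point is #4 at distance 16 (to P5); all others are ≤ 16.
With {P2, P3, P5} the worst case is 16.
With {P1, P2, P3} the worst case is 24.
No size-3 selection achieves below 16.

16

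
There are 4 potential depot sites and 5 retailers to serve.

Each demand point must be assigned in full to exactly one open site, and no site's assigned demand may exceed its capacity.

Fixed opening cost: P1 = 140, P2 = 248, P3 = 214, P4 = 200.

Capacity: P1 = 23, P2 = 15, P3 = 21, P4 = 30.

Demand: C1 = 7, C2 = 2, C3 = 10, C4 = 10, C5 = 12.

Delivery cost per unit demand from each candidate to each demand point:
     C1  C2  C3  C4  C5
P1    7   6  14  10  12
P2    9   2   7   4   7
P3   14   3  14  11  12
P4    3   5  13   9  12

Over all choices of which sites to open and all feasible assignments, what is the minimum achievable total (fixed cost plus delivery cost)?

Open {P1, P4}; cheapest assignment that respects the capacities:
  P1 (cap 23, load 12): C5 — cost 12×12 = 144
  P4 (cap 30, load 29): C1, C2, C3, C4 — cost 7×3 + 2×5 + 10×13 + 10×9 = 251
  Shipping 395, fixed 340 → total 735.
  Any other capacity-feasible assignment to {P1, P4} ships for at least 395.
Compare {P2, P4}: its best feasible assignment gives total 777.
Compare {P3, P4}: its best feasible assignment gives total 805.
Every other set of open sites that can feasibly serve all demand totals ≥ 777 even under its best assignment. Minimum: 735.

735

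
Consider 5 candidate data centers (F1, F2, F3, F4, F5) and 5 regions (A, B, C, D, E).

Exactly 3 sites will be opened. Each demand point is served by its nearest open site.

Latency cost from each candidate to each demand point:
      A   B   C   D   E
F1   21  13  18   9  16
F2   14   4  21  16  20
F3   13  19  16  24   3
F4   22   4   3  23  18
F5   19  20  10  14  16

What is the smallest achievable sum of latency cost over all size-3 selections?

Open {F1, F3, F4}.
  A→F3 13, B→F4 4, C→F4 3, D→F1 9, E→F3 3  ⇒ total 32.
Compare {F3, F4, F5}: total 37.
Compare {F2, F3, F4}: total 39.
No size-3 selection does better; minimum is 32.

32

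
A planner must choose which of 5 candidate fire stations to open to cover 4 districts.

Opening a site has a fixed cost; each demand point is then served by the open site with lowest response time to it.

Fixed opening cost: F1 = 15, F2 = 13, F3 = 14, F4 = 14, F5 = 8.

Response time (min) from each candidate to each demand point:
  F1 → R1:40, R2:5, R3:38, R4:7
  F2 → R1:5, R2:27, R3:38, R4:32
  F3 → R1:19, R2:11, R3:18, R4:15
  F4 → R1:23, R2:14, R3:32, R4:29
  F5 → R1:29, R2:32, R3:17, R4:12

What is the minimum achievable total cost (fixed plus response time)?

70

Open {F1, F2, F5}: assign each demand point to its cheapest open site.
  R1→F2 5, R2→F1 5, R3→F5 17, R4→F1 7
  response time 34, fixed 36 → total 70.
Compare {F2, F3}: response time 49 + fixed 27 = 76.
Compare {F3}: response time 63 + fixed 14 = 77.
Compare {F1, F2, F3}: response time 35 + fixed 42 = 77.
All other subsets cost ≥ 76. Minimum total cost: 70.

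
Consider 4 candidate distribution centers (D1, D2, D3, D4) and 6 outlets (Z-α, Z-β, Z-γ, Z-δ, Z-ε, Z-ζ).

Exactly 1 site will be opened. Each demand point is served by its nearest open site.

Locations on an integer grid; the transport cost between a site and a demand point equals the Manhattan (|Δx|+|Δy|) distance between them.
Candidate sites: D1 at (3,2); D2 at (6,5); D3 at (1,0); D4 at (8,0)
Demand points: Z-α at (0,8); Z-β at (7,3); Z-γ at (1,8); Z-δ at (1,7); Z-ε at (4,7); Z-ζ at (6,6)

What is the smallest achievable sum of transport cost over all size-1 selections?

Open {D2}.
  Z-α→D2 9, Z-β→D2 3, Z-γ→D2 8, Z-δ→D2 7, Z-ε→D2 4, Z-ζ→D2 1  ⇒ total 32.
Compare {D1}: total 42.
Compare {D3}: total 54.
No size-1 selection does better; minimum is 32.

32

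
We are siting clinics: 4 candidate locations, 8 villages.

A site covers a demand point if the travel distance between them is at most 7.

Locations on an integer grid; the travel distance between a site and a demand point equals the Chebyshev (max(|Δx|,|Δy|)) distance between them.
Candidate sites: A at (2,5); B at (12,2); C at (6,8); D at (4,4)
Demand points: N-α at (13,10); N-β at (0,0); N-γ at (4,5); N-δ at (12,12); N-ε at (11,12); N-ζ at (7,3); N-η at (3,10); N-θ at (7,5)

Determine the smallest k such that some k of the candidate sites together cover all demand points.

2

Coverage sets (demand points within 7 of each site):
  A: {N-β, N-γ, N-ζ, N-η, N-θ}
  B: {N-ζ, N-θ}
  C: {N-α, N-γ, N-δ, N-ε, N-ζ, N-η, N-θ}
  D: {N-β, N-γ, N-ζ, N-η, N-θ}
No single site covers all 8 demand points.
But {A, C} covers everything, so the minimum is 2.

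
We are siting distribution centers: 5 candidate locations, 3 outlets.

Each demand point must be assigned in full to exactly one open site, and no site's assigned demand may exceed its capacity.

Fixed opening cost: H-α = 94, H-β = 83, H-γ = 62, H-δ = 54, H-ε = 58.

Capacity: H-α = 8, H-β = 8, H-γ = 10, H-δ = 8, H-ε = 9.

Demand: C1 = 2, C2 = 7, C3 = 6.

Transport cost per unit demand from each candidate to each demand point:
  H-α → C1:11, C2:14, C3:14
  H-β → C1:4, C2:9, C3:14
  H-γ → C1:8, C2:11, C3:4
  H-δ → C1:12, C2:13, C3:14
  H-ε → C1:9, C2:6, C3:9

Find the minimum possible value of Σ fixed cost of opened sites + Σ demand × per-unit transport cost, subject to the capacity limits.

202

Open {H-γ, H-ε}; cheapest assignment that respects the capacities:
  H-γ (cap 10, load 8): C1, C3 — cost 2×8 + 6×4 = 40
  H-ε (cap 9, load 7): C2 — cost 7×6 = 42
  Shipping 82, fixed 120 → total 202.
  Any other capacity-feasible assignment to {H-γ, H-ε} ships for at least 82.
Compare {H-γ, H-δ}: its best feasible assignment gives total 247.
Compare {H-β, H-γ}: its best feasible assignment gives total 248.
Every other set of open sites that can feasibly serve all demand totals ≥ 247 even under its best assignment. Minimum: 202.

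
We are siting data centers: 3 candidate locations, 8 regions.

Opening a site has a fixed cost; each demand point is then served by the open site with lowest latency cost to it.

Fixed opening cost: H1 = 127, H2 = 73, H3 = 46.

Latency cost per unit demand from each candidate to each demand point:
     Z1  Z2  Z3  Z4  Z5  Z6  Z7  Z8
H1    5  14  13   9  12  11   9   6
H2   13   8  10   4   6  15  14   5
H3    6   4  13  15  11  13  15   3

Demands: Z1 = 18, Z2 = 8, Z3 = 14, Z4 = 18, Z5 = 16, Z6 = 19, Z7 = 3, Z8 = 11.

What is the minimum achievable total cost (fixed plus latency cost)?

889

Open {H2, H3}: assign each demand point to its cheapest open site.
  Z1→H3 18×6=108, Z2→H3 8×4=32, Z3→H2 14×10=140, Z4→H2 18×4=72, Z5→H2 16×6=96, Z6→H3 19×13=247, Z7→H2 3×14=42, Z8→H3 11×3=33
  latency cost 770, fixed 119 → total 889.
Compare {H1, H2, H3}: latency cost 699 + fixed 246 = 945.
Compare {H1, H2}: latency cost 753 + fixed 200 = 953.
Compare {H2}: latency cost 988 + fixed 73 = 1061.
All other subsets cost ≥ 945. Minimum total cost: 889.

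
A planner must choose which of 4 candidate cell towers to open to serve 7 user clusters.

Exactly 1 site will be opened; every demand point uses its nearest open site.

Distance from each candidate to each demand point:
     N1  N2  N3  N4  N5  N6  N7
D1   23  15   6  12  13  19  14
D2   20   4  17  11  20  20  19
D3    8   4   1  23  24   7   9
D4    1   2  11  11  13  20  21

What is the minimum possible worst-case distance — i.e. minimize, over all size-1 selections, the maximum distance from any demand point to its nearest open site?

Open {D2}.
  Farthest demand point is N1 at distance 20 (to D2); all others are ≤ 20.
With {D4} the worst case is 21.
With {D1} the worst case is 23.
No size-1 selection achieves below 20.

20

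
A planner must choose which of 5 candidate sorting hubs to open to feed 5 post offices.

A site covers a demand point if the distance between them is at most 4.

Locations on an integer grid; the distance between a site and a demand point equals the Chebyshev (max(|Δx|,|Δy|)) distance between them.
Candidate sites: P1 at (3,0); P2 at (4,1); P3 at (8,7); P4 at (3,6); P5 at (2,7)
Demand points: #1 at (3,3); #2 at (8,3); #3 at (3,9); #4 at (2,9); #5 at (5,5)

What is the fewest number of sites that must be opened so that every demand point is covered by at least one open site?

Coverage sets (demand points within 4 of each site):
  P1: {#1}
  P2: {#1, #2, #5}
  P3: {#2, #5}
  P4: {#1, #3, #4, #5}
  P5: {#1, #3, #4, #5}
No single site covers all 5 demand points.
But {P2, P4} covers everything, so the minimum is 2.

2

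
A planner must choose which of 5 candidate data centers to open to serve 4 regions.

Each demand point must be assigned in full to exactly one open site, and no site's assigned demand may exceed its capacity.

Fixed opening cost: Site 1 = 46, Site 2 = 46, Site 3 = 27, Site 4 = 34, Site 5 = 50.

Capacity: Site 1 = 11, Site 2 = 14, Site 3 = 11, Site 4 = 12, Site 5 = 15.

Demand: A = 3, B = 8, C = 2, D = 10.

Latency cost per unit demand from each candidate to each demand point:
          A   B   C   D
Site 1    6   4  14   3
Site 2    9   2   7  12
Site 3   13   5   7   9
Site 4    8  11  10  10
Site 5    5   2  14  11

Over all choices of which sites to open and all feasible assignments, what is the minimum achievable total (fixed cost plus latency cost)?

Open {Site 1, Site 2}; cheapest assignment that respects the capacities:
  Site 1 (cap 11, load 10): D — cost 10×3 = 30
  Site 2 (cap 14, load 13): A, B, C — cost 3×9 + 8×2 + 2×7 = 57
  Shipping 87, fixed 92 → total 179.
  Any other capacity-feasible assignment to {Site 1, Site 2} ships for at least 87.
Compare {Site 1, Site 5}: its best feasible assignment gives total 185.
Compare {Site 1, Site 3, Site 5}: its best feasible assignment gives total 198.
Every other set of open sites that can feasibly serve all demand totals ≥ 185 even under its best assignment. Minimum: 179.

179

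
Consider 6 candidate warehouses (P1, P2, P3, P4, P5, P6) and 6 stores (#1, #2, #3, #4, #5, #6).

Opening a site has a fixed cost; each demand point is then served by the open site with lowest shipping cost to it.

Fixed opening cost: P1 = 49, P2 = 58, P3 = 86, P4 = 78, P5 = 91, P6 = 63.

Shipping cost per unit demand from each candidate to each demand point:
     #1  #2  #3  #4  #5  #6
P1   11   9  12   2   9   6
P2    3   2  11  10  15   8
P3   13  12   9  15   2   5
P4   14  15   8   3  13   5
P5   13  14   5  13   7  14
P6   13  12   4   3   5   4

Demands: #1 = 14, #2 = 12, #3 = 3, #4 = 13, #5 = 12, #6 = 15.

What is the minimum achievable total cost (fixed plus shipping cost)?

358

Open {P2, P6}: assign each demand point to its cheapest open site.
  #1→P2 14×3=42, #2→P2 12×2=24, #3→P6 3×4=12, #4→P6 13×3=39, #5→P6 12×5=60, #6→P6 15×4=60
  shipping cost 237, fixed 121 → total 358.
Compare {P1, P2, P6}: shipping cost 224 + fixed 170 = 394.
Compare {P2, P3, P6}: shipping cost 201 + fixed 207 = 408.
Compare {P1, P2, P3}: shipping cost 218 + fixed 193 = 411.
All other subsets cost ≥ 394. Minimum total cost: 358.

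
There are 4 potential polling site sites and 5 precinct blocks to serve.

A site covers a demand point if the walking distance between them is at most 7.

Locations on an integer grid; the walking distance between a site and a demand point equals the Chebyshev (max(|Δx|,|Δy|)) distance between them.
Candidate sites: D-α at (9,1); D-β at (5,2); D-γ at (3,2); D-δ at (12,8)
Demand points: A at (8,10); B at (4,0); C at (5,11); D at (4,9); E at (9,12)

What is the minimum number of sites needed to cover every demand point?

2

Coverage sets (demand points within 7 of each site):
  D-α: {B}
  D-β: {B, D}
  D-γ: {B, D}
  D-δ: {A, C, E}
No single site covers all 5 demand points.
But {D-β, D-δ} covers everything, so the minimum is 2.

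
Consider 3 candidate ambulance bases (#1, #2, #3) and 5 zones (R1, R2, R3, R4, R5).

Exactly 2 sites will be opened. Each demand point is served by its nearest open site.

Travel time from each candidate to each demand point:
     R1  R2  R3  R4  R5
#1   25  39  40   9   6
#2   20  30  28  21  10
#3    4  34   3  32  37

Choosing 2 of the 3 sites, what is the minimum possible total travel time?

56

Open {#1, #3}.
  R1→#3 4, R2→#3 34, R3→#3 3, R4→#1 9, R5→#1 6  ⇒ total 56.
Compare {#2, #3}: total 68.
Compare {#1, #2}: total 93.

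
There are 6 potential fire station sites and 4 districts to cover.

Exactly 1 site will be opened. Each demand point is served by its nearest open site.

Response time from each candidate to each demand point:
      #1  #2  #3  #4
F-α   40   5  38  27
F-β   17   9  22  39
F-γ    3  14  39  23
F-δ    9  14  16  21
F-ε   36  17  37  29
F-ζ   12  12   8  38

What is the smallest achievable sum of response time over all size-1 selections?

60

Open {F-δ}.
  #1→F-δ 9, #2→F-δ 14, #3→F-δ 16, #4→F-δ 21  ⇒ total 60.
Compare {F-ζ}: total 70.
Compare {F-γ}: total 79.
No size-1 selection does better; minimum is 60.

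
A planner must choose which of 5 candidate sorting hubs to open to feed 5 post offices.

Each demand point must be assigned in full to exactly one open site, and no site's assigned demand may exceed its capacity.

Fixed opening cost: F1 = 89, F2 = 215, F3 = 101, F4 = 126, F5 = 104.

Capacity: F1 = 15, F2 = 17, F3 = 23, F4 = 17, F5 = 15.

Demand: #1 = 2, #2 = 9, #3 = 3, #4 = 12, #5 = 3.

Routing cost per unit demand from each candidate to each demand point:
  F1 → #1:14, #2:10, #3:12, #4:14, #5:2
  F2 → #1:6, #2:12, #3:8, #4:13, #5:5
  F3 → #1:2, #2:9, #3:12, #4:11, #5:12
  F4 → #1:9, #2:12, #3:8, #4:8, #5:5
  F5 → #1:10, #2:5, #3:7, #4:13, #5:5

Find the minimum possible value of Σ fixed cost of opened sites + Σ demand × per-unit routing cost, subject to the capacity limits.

422

Open {F3, F5}; cheapest assignment that respects the capacities:
  F3 (cap 23, load 14): #1, #4 — cost 2×2 + 12×11 = 136
  F5 (cap 15, load 15): #2, #3, #5 — cost 9×5 + 3×7 + 3×5 = 81
  Shipping 217, fixed 205 → total 422.
  Any other capacity-feasible assignment to {F3, F5} ships for at least 217.
Compare {F4, F5}: its best feasible assignment gives total 425.
Compare {F1, F3}: its best feasible assignment gives total 449.
Every other set of open sites that can feasibly serve all demand totals ≥ 425 even under its best assignment. Minimum: 422.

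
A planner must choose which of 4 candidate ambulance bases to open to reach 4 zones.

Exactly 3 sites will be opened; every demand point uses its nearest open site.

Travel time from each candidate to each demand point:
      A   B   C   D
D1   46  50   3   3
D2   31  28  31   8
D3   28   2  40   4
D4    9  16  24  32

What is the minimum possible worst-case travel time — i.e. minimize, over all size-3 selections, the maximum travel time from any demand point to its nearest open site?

Open {D1, D3, D4}.
  Farthest demand point is A at travel time 9 (to D4); all others are ≤ 9.
With {D1, D2, D4} the worst case is 16.
With {D2, D3, D4} the worst case is 24.
No size-3 selection achieves below 9.

9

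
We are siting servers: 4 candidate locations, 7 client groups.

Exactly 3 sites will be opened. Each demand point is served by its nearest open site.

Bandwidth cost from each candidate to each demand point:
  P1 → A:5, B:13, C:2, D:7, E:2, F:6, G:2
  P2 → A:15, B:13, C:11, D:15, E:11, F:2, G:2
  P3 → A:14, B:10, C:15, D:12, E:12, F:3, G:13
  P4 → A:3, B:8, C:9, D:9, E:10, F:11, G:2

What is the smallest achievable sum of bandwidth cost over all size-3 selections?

26

Open {P1, P2, P4}.
  A→P4 3, B→P4 8, C→P1 2, D→P1 7, E→P1 2, F→P2 2, G→P1 2  ⇒ total 26.
Compare {P1, P3, P4}: total 27.
Compare {P1, P2, P3}: total 30.
No size-3 selection does better; minimum is 26.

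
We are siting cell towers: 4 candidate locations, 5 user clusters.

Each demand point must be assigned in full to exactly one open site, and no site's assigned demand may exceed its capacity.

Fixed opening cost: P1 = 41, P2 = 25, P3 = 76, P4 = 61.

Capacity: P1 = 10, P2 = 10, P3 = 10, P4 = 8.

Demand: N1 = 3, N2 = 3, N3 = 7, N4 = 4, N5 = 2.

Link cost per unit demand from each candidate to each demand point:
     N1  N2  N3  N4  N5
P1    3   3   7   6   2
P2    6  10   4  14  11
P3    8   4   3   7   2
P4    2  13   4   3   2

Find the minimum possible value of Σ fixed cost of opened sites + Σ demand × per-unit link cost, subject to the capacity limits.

149

Open {P1, P2}; cheapest assignment that respects the capacities:
  P1 (cap 10, load 9): N2, N4, N5 — cost 3×3 + 4×6 + 2×2 = 37
  P2 (cap 10, load 10): N1, N3 — cost 3×6 + 7×4 = 46
  Shipping 83, fixed 66 → total 149.
  Any other capacity-feasible assignment to {P1, P2} ships for at least 83.
Compare {P1, P3}: its best feasible assignment gives total 184.
Compare {P1, P2, P4}: its best feasible assignment gives total 186.
Every other set of open sites that can feasibly serve all demand totals ≥ 184 even under its best assignment. Minimum: 149.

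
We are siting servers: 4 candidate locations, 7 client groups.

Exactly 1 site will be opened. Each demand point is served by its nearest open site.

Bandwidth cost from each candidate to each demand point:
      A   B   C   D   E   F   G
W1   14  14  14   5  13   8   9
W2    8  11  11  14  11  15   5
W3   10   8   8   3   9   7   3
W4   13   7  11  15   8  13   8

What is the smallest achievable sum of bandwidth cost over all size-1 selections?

Open {W3}.
  A→W3 10, B→W3 8, C→W3 8, D→W3 3, E→W3 9, F→W3 7, G→W3 3  ⇒ total 48.
Compare {W2}: total 75.
Compare {W4}: total 75.
No size-1 selection does better; minimum is 48.

48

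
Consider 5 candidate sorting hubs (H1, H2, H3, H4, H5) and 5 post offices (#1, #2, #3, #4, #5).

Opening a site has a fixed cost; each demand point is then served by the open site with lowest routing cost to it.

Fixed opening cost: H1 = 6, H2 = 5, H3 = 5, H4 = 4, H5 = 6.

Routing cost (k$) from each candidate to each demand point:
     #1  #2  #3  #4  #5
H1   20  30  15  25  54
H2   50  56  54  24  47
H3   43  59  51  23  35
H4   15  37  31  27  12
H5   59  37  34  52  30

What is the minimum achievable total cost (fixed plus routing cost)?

Open {H1, H4}: assign each demand point to its cheapest open site.
  #1→H4 15, #2→H1 30, #3→H1 15, #4→H1 25, #5→H4 12
  routing cost 97, fixed 10 → total 107.
Compare {H1, H3, H4}: routing cost 95 + fixed 15 = 110.
Compare {H1, H2, H4}: routing cost 96 + fixed 15 = 111.
Compare {H1, H4, H5}: routing cost 97 + fixed 16 = 113.
All other subsets cost ≥ 110. Minimum total cost: 107.

107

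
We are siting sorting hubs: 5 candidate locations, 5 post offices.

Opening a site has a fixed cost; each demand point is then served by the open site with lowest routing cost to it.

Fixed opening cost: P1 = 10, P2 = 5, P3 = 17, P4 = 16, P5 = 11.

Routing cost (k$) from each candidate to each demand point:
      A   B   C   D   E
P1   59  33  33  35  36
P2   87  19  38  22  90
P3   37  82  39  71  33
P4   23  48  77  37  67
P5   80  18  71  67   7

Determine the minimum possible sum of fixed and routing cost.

140

Open {P2, P4, P5}: assign each demand point to its cheapest open site.
  A→P4 23, B→P5 18, C→P2 38, D→P2 22, E→P5 7
  routing cost 108, fixed 32 → total 140.
Compare {P1, P2, P4, P5}: routing cost 103 + fixed 42 = 145.
Compare {P1, P4, P5}: routing cost 116 + fixed 37 = 153.
Compare {P2, P3, P5}: routing cost 122 + fixed 33 = 155.
All other subsets cost ≥ 145. Minimum total cost: 140.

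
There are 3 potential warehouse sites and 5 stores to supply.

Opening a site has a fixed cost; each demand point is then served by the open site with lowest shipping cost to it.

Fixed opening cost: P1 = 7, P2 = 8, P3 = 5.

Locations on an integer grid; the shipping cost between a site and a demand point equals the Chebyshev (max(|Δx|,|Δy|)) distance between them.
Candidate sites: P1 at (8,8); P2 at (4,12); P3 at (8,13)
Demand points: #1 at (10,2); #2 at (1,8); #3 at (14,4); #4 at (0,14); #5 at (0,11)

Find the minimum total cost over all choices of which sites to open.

Open {P1, P2}: assign each demand point to its cheapest open site.
  #1→P1 6, #2→P2 4, #3→P1 6, #4→P2 4, #5→P2 4
  shipping cost 24, fixed 15 → total 39.
Compare {P2}: shipping cost 32 + fixed 8 = 40.
Compare {P1}: shipping cost 35 + fixed 7 = 42.
Compare {P2, P3}: shipping cost 31 + fixed 13 = 44.
All other subsets cost ≥ 40. Minimum total cost: 39.

39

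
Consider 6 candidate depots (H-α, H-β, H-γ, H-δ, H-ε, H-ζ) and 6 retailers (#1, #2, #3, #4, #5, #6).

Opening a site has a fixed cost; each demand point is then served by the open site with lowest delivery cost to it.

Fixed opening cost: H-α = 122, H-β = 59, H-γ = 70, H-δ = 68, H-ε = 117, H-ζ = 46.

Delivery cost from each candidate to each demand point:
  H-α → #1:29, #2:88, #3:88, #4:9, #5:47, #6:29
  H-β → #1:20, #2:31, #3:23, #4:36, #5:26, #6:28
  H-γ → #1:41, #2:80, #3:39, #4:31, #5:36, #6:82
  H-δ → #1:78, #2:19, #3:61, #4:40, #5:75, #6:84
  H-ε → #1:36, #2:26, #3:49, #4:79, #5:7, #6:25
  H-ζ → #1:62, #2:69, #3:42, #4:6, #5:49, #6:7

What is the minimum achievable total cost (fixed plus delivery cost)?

Open {H-β, H-ζ}: assign each demand point to its cheapest open site.
  #1→H-β 20, #2→H-β 31, #3→H-β 23, #4→H-ζ 6, #5→H-β 26, #6→H-ζ 7
  delivery cost 113, fixed 105 → total 218.
Compare {H-β}: delivery cost 164 + fixed 59 = 223.
Compare {H-β, H-δ, H-ζ}: delivery cost 101 + fixed 173 = 274.
Compare {H-β, H-δ}: delivery cost 152 + fixed 127 = 279.
All other subsets cost ≥ 223. Minimum total cost: 218.

218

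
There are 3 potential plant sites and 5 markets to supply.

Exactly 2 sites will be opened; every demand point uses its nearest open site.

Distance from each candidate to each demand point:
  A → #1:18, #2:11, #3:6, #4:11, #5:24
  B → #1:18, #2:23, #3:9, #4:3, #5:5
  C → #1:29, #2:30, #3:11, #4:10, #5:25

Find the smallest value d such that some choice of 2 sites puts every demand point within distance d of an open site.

Open {A, B}.
  Farthest demand point is #1 at distance 18 (to A); all others are ≤ 18.
With {B, C} the worst case is 23.
With {A, C} the worst case is 24.
No size-2 selection achieves below 18.

18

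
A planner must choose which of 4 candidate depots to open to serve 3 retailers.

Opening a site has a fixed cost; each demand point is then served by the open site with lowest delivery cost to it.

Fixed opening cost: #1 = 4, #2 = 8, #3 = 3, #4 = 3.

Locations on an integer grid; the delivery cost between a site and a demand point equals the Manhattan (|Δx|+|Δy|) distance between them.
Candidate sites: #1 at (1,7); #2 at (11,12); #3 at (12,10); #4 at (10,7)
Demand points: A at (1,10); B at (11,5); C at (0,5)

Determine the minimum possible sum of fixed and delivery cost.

16

Open {#1, #4}: assign each demand point to its cheapest open site.
  A→#1 3, B→#4 3, C→#1 3
  delivery cost 9, fixed 7 → total 16.
Compare {#1, #3}: delivery cost 12 + fixed 7 = 19.
Compare {#1, #3, #4}: delivery cost 9 + fixed 10 = 19.
Compare {#1}: delivery cost 18 + fixed 4 = 22.
All other subsets cost ≥ 19. Minimum total cost: 16.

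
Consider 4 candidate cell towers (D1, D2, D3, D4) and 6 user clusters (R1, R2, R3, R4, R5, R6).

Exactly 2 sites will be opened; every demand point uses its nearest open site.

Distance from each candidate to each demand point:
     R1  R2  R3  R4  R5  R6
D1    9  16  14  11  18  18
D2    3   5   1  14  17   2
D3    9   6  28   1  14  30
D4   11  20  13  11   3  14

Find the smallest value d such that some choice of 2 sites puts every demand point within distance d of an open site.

Open {D2, D4}.
  Farthest demand point is R4 at distance 11 (to D4); all others are ≤ 11.
With {D2, D3} the worst case is 14.
With {D3, D4} the worst case is 14.
No size-2 selection achieves below 11.

11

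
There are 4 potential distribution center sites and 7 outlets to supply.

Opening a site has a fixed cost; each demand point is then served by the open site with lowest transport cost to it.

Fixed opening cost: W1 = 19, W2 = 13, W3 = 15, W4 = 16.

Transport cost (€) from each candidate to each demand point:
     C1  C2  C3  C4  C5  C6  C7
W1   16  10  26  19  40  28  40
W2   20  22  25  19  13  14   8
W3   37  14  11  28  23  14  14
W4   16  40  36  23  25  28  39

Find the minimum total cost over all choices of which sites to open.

Open {W2, W3}: assign each demand point to its cheapest open site.
  C1→W2 20, C2→W3 14, C3→W3 11, C4→W2 19, C5→W2 13, C6→W2 14, C7→W2 8
  transport cost 99, fixed 28 → total 127.
Compare {W2}: transport cost 121 + fixed 13 = 134.
Compare {W1, W2}: transport cost 105 + fixed 32 = 137.
Compare {W1, W2, W3}: transport cost 91 + fixed 47 = 138.
All other subsets cost ≥ 134. Minimum total cost: 127.

127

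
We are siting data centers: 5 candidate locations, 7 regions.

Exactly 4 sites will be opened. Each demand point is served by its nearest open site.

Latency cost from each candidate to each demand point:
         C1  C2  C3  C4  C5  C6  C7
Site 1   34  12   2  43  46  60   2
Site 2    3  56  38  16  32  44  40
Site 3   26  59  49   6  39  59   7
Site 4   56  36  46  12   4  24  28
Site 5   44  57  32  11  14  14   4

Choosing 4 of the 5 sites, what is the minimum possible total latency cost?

Open {Site 1, Site 2, Site 4, Site 5}.
  C1→Site 2 3, C2→Site 1 12, C3→Site 1 2, C4→Site 5 11, C5→Site 4 4, C6→Site 5 14, C7→Site 1 2  ⇒ total 48.
Compare {Site 1, Site 2, Site 3, Site 4}: total 53.
Compare {Site 1, Site 2, Site 3, Site 5}: total 53.
No size-4 selection does better; minimum is 48.

48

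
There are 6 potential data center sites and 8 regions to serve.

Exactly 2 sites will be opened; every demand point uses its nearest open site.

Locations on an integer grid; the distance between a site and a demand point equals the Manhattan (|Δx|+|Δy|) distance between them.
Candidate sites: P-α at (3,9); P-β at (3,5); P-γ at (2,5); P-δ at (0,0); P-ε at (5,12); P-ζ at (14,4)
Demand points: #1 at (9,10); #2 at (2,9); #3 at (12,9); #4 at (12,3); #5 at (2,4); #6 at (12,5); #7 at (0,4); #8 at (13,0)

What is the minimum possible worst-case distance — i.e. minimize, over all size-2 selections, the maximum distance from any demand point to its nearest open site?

8

Open {P-α, P-ζ}.
  Farthest demand point is #7 at distance 8 (to P-α); all others are ≤ 8.
With {P-β, P-ζ} the worst case is 11.
With {P-γ, P-ζ} the worst case is 11.
No size-2 selection achieves below 8.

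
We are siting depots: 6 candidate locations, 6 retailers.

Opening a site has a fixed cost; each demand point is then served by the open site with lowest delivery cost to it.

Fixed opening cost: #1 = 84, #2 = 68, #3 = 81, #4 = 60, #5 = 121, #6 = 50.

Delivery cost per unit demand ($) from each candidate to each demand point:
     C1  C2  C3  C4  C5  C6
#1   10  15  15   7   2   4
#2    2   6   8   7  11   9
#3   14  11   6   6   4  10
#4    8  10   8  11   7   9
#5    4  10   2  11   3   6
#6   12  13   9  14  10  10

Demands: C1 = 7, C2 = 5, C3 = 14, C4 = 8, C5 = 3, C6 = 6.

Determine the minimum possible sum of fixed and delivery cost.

Open {#5}: assign each demand point to its cheapest open site.
  C1→#5 7×4=28, C2→#5 5×10=50, C3→#5 14×2=28, C4→#5 8×11=88, C5→#5 3×3=9, C6→#5 6×6=36
  delivery cost 239, fixed 121 → total 360.
Compare {#2, #5}: delivery cost 173 + fixed 189 = 362.
Compare {#2}: delivery cost 299 + fixed 68 = 367.
Compare {#2, #3}: delivery cost 242 + fixed 149 = 391.
All other subsets cost ≥ 362. Minimum total cost: 360.

360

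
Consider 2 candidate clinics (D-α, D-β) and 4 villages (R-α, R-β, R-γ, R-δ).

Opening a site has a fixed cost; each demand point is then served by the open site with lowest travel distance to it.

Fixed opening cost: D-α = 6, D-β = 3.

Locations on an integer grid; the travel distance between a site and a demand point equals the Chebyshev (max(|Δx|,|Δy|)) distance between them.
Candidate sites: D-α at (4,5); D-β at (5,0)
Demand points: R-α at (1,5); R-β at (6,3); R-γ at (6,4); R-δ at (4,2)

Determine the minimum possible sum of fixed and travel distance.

16

Open {D-α}: assign each demand point to its cheapest open site.
  R-α→D-α 3, R-β→D-α 2, R-γ→D-α 2, R-δ→D-α 3
  travel distance 10, fixed 6 → total 16.
Compare {D-β}: travel distance 14 + fixed 3 = 17.
Compare {D-α, D-β}: travel distance 9 + fixed 9 = 18.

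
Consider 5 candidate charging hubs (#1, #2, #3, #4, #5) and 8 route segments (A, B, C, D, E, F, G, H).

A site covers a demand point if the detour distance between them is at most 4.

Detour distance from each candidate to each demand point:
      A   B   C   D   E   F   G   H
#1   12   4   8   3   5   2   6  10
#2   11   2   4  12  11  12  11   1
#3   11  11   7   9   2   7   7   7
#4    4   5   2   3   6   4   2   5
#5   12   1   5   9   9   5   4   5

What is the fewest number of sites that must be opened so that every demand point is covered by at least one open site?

3

Coverage sets (demand points within 4 of each site):
  #1: {B, D, F}
  #2: {B, C, H}
  #3: {E}
  #4: {A, C, D, F, G}
  #5: {B, G}
No 2 sites suffice: every size-2 union leaves at least one demand point uncovered.
But {#2, #3, #4} covers everything, so the minimum is 3.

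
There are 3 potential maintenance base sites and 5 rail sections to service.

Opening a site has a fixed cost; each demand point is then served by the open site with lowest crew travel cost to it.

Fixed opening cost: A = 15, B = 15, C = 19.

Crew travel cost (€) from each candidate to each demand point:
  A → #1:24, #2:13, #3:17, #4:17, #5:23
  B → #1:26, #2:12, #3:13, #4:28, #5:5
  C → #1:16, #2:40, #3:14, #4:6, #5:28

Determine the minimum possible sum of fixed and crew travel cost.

Open {B, C}: assign each demand point to its cheapest open site.
  #1→C 16, #2→B 12, #3→B 13, #4→C 6, #5→B 5
  crew travel cost 52, fixed 34 → total 86.
Compare {B}: crew travel cost 84 + fixed 15 = 99.
Compare {A, B}: crew travel cost 71 + fixed 30 = 101.
Compare {A, B, C}: crew travel cost 52 + fixed 49 = 101.
All other subsets cost ≥ 99. Minimum total cost: 86.

86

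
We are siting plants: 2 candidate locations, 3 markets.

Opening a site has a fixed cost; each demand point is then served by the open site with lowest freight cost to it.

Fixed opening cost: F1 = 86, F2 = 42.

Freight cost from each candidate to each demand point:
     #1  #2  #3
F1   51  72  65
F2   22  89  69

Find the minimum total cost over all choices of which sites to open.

222

Open {F2}: assign each demand point to its cheapest open site.
  #1→F2 22, #2→F2 89, #3→F2 69
  freight cost 180, fixed 42 → total 222.
Compare {F1}: freight cost 188 + fixed 86 = 274.
Compare {F1, F2}: freight cost 159 + fixed 128 = 287.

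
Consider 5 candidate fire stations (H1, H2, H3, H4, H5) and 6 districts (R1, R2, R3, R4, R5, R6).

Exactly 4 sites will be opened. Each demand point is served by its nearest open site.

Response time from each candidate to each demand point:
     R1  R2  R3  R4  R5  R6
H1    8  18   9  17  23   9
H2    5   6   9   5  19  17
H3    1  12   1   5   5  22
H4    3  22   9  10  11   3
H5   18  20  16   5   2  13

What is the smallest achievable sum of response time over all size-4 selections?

18

Open {H2, H3, H4, H5}.
  R1→H3 1, R2→H2 6, R3→H3 1, R4→H2 5, R5→H5 2, R6→H4 3  ⇒ total 18.
Compare {H1, H2, H3, H4}: total 21.
Compare {H1, H2, H3, H5}: total 24.
No size-4 selection does better; minimum is 18.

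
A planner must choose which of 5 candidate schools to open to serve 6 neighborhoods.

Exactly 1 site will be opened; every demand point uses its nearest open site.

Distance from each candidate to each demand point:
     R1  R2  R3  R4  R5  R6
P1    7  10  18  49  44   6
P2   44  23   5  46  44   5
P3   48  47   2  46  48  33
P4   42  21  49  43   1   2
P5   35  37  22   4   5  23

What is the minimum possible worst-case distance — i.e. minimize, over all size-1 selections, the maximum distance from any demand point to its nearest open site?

37

Open {P5}.
  Farthest demand point is R2 at distance 37 (to P5); all others are ≤ 37.
With {P2} the worst case is 46.
With {P3} the worst case is 48.
No size-1 selection achieves below 37.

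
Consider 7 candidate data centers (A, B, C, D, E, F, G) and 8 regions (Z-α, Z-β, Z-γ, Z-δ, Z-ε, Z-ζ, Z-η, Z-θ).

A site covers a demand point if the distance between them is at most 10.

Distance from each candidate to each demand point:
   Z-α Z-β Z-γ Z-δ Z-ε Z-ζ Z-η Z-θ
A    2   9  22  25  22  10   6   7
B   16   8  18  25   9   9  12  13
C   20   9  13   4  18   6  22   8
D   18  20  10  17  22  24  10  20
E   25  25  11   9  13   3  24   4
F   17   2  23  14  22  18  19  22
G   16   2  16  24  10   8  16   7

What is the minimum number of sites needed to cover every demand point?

4

Coverage sets (demand points within 10 of each site):
  A: {Z-α, Z-β, Z-ζ, Z-η, Z-θ}
  B: {Z-β, Z-ε, Z-ζ}
  C: {Z-β, Z-δ, Z-ζ, Z-θ}
  D: {Z-γ, Z-η}
  E: {Z-δ, Z-ζ, Z-θ}
  F: {Z-β}
  G: {Z-β, Z-ε, Z-ζ, Z-θ}
No 3 sites suffice: every size-3 union leaves at least one demand point uncovered.
But {A, B, C, D} covers everything, so the minimum is 4.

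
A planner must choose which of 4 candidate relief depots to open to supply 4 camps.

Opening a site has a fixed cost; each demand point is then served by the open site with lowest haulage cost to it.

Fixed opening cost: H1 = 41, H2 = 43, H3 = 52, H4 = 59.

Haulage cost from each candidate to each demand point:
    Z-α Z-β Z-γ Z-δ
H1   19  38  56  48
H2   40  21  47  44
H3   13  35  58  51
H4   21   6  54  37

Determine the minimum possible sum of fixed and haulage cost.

177

Open {H4}: assign each demand point to its cheapest open site.
  Z-α→H4 21, Z-β→H4 6, Z-γ→H4 54, Z-δ→H4 37
  haulage cost 118, fixed 59 → total 177.
Compare {H2}: haulage cost 152 + fixed 43 = 195.
Compare {H1}: haulage cost 161 + fixed 41 = 202.
Compare {H3}: haulage cost 157 + fixed 52 = 209.
All other subsets cost ≥ 195. Minimum total cost: 177.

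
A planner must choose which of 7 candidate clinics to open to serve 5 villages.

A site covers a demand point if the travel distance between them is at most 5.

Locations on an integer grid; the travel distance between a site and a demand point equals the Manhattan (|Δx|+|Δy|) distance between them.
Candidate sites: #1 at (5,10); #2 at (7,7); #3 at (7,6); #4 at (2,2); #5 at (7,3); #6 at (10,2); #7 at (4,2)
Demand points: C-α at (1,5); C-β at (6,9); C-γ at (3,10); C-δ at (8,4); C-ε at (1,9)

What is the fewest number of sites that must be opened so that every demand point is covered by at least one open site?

Coverage sets (demand points within 5 of each site):
  #1: {C-β, C-γ, C-ε}
  #2: {C-β, C-δ}
  #3: {C-β, C-δ}
  #4: {C-α}
  #5: {C-δ}
  #6: {C-δ}
  #7: {}
No 2 sites suffice: every size-2 union leaves at least one demand point uncovered.
But {#1, #2, #4} covers everything, so the minimum is 3.

3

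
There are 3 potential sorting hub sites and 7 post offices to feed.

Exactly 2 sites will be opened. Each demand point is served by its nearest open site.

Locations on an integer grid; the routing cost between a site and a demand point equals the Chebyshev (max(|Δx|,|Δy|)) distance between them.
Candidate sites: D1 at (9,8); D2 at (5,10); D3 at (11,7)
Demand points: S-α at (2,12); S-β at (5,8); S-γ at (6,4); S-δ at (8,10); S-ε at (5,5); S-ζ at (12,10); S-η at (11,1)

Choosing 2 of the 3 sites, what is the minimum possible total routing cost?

Open {D1, D2}.
  S-α→D2 3, S-β→D2 2, S-γ→D1 4, S-δ→D1 2, S-ε→D1 4, S-ζ→D1 3, S-η→D1 7  ⇒ total 25.
Compare {D2, D3}: total 27.
Compare {D1, D3}: total 30.

25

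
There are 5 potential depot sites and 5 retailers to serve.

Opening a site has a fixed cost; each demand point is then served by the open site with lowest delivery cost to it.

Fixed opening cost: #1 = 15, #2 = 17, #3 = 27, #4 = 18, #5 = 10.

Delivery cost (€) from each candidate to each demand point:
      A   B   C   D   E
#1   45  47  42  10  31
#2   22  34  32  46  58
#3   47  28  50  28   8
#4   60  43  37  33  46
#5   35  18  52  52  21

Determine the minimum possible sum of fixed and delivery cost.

Open {#1, #2, #5}: assign each demand point to its cheapest open site.
  A→#2 22, B→#5 18, C→#2 32, D→#1 10, E→#5 21
  delivery cost 103, fixed 42 → total 145.
Compare {#1, #5}: delivery cost 126 + fixed 25 = 151.
Compare {#1, #2, #3}: delivery cost 100 + fixed 59 = 159.
Compare {#1, #2, #3, #5}: delivery cost 90 + fixed 69 = 159.
All other subsets cost ≥ 151. Minimum total cost: 145.

145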